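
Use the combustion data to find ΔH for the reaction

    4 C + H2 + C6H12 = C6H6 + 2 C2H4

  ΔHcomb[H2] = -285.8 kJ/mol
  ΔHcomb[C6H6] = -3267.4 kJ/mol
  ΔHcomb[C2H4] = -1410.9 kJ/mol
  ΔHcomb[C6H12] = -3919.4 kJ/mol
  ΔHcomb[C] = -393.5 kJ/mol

With combustion enthalpies, reactants minus products:
= [4·(-393.5) + 1·(-285.8) + 1·(-3919.4)] − [1·(-3267.4) + 2·(-1410.9)]
= 310.0 kJ/mol

ΔH = 310.0 kJ/mol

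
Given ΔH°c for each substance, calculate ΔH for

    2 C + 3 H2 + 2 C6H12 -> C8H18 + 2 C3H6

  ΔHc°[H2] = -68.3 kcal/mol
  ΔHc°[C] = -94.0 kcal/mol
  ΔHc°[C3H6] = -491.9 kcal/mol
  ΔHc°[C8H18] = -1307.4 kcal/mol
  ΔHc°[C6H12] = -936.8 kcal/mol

With combustion enthalpies, reactants minus products:
= [2·(-94.0) + 3·(-68.3) + 2·(-936.8)] − [1·(-1307.4) + 2·(-491.9)]
= 24.7 kcal/mol

ΔH = 24.7 kcal/mol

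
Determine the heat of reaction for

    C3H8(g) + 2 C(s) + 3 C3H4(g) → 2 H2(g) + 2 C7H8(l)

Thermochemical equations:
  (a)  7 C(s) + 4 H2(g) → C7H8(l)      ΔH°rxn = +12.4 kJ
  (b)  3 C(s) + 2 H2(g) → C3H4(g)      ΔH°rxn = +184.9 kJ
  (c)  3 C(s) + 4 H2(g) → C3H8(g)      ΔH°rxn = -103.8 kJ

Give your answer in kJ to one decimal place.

(a) × 2 (×2 to match 2 C7H8(l) in the target): (2)·(+12.4) = +24.8 kJ
(b) reversed and × 3 (reverse to put C3H4(g) on the reactant side; ×3 to match 3 C3H4(g) in the target): (-3)·(+184.9) = -554.7 kJ
(c) reversed (C3H8(g) must end up as a reactant): +103.8 kJ
ΔH°rxn = (+24.8) + (-554.7) + (+103.8) = -426.1 kJ

ΔH°rxn = -426.1 kJ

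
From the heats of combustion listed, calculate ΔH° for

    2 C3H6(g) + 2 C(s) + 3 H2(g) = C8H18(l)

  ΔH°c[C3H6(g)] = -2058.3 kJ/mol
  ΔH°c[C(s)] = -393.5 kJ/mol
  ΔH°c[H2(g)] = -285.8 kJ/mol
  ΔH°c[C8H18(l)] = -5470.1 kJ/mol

ΔH° = -290.9 kJ/mol

With combustion enthalpies, reactants minus products:
= [2·(-2058.3) + 2·(-393.5) + 3·(-285.8)] − [1·(-5470.1)]
= -290.9 kJ/mol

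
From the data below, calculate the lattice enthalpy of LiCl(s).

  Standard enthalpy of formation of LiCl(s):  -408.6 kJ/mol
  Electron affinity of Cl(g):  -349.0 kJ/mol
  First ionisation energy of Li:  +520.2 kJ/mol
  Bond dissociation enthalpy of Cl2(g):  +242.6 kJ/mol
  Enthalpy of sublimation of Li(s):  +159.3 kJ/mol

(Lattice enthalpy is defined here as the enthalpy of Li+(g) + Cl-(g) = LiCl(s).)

U = -860.4 kJ/mol

ΔHf° = 1·ΔHsub + 1·(ΣIE) + 1/2·D(Cl2) + 1·EA + U
-408.6 = 1·(+159.3) + 1·(+520.2) + 1/2·(+242.6) + 1·(-349.0) + U
U = -408.6 − (+451.8) = -860.4 kJ/mol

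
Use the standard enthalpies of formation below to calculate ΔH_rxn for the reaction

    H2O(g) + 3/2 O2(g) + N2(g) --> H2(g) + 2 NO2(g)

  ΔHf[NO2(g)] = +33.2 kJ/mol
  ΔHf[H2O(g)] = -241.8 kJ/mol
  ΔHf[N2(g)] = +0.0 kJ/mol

ΔH_rxn = 308.2 kJ/mol

Products: 1·(+0.0) + 2·(+33.2) = +66.4
Reactants: 1·(-241.8) + 3/2·(+0.0) + 1·(+0.0) = -241.8
ΔH_rxn = (+66.4) − (-241.8) = 308.2 kJ/mol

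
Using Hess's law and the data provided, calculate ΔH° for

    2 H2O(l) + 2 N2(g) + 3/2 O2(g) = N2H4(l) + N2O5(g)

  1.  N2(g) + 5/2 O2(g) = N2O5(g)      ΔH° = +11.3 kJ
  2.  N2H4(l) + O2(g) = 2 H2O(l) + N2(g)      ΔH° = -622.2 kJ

eq. 1 as written (N2O5(g) already on the product side): +11.3 kJ
eq. 2 reversed (N2H4(l) must end up as a product): +622.2 kJ
ΔH° = (1)·(+11.3) + (-1)·(-622.2) = 633.5 kJ

ΔH° = 633.5 kJ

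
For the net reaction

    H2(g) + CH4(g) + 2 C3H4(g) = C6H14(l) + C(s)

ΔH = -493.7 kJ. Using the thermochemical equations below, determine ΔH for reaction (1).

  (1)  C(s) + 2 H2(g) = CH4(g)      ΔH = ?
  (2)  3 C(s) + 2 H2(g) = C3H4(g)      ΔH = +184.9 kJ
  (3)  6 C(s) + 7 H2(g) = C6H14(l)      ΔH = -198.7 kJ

(1) reversed: contributes −x
(2) reversed and × 2: (-2)·(+184.9) = -369.8 kJ
(3) as written: -198.7 kJ
-493.7 = (-369.8) + (-198.7) − x
x = (-493.7 − (-568.5)) / (-1) = -74.8 kJ

ΔH = -74.8 kJ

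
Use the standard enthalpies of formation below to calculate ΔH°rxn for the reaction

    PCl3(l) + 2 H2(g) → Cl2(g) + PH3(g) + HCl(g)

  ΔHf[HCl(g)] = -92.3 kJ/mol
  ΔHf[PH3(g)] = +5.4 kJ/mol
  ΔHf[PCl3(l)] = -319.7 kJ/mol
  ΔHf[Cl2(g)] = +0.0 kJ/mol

Products: 1·(+0.0) + 1·(+5.4) + 1·(-92.3) = -86.9
Reactants: 1·(-319.7) + 2·(+0.0) = -319.7
ΔH°rxn = (-86.9) − (-319.7) = 232.8 kJ/mol

ΔH°rxn = 232.8 kJ/mol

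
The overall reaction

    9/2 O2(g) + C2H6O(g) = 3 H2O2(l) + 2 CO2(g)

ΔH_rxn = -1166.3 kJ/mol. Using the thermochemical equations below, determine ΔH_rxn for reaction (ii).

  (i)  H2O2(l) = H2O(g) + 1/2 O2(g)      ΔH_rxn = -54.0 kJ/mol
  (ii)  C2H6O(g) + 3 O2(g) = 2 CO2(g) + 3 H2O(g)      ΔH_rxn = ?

(i) reversed and × 3: (-3)·(-54.0) = +162.0 kJ/mol
(ii) as written: contributes x
-1166.3 = (+162.0) + x
x = (-1166.3 − (+162.0)) / (1) = -1328.3 kJ/mol

ΔH_rxn = -1328.3 kJ/mol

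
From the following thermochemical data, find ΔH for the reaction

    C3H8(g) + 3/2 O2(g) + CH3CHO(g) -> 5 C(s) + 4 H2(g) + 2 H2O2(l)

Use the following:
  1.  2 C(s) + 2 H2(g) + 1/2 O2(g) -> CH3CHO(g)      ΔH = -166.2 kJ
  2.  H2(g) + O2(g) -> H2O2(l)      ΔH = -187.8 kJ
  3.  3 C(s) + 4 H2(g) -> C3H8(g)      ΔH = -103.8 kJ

eq. 1 reversed (CH3CHO(g) must end up as a reactant): +166.2 kJ
eq. 2 × 2 (scale by 2 for the 2 H2O2(l)): (2)·(-187.8) = -375.6 kJ
eq. 3 reversed (C3H8(g) must end up as a reactant): +103.8 kJ
ΔH = (-1)·(-166.2) + (2)·(-187.8) + (-1)·(-103.8) = -105.6 kJ

ΔH = -105.6 kJ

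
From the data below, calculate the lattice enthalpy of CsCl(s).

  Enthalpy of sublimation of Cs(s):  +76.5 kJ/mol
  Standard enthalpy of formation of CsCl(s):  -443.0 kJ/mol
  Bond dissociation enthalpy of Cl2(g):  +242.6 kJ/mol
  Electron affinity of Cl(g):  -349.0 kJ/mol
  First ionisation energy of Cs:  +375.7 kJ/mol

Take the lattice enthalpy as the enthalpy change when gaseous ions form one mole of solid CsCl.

ΔHf° = 1·ΔHsub + 1·(ΣIE) + 1/2·D(Cl2) + 1·EA + U
-443.0 = 1·(+76.5) + 1·(+375.7) + 1/2·(+242.6) + 1·(-349.0) + U
U = -443.0 − (+224.5) = -667.5 kJ/mol

U = -667.5 kJ/mol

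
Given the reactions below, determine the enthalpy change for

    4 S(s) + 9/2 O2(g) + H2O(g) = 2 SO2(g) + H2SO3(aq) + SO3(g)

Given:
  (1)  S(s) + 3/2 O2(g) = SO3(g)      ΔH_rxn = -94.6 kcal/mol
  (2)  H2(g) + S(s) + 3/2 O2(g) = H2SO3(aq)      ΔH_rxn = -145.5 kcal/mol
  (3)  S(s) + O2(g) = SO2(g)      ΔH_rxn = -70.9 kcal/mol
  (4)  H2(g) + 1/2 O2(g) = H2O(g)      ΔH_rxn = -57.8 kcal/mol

ΔH_rxn = -324.1 kcal/mol

(1) as written: -94.6 kcal/mol
(2) as written: -145.5 kcal/mol
(3) × 2: (2)·(-70.9) = -141.8 kcal/mol
(4) reversed: +57.8 kcal/mol
By Hess's law, ΔH_rxn = (1)·(-94.6) + (1)·(-145.5) + (2)·(-70.9) + (-1)·(-57.8) = -324.1 kcal/mol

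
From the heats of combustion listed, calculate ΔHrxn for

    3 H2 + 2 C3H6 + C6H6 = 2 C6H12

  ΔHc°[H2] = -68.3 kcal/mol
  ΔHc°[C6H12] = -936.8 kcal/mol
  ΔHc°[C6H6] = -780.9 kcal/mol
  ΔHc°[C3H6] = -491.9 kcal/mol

Using ΔH = Σ nΔHc°(reactants) − Σ nΔHc°(products):
= [3·(-68.3) + 2·(-491.9) + 1·(-780.9)] − [2·(-936.8)]
= -96.0 kcal/mol

ΔHrxn = -96.0 kcal/mol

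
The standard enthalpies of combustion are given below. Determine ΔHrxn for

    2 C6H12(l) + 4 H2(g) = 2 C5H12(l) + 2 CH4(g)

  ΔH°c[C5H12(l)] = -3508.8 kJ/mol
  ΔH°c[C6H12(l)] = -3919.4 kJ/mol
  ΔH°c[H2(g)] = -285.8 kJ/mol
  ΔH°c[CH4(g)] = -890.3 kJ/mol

Using ΔH = Σ nΔHc°(reactants) − Σ nΔHc°(products):
= [2·(-3919.4) + 4·(-285.8)] − [2·(-3508.8) + 2·(-890.3)]
= -183.8 kJ/mol

ΔHrxn = -183.8 kJ/mol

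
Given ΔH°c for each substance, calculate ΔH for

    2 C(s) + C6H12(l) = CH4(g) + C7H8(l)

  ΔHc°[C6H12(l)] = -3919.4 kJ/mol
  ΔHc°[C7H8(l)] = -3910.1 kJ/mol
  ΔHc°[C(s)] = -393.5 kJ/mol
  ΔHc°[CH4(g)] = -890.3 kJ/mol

With combustion enthalpies, reactants minus products:
= [2·(-393.5) + 1·(-3919.4)] − [1·(-890.3) + 1·(-3910.1)]
= 94.0 kJ/mol

ΔH = 94.0 kJ/mol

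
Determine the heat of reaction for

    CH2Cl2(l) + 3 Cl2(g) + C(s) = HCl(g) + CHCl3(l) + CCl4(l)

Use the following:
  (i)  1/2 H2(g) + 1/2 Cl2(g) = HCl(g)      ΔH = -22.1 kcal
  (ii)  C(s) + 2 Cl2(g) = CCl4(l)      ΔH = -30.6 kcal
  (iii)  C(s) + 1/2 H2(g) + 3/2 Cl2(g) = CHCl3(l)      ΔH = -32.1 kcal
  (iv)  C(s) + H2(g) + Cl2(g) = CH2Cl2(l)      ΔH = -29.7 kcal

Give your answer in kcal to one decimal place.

(i) as written: -22.1 kcal
(ii) as written: -30.6 kcal
(iii) as written: -32.1 kcal
(iv) reversed: +29.7 kcal
ΔH = (-22.1) + (-30.6) + (-32.1) + (+29.7) = -55.1 kcal

ΔH = -55.1 kcal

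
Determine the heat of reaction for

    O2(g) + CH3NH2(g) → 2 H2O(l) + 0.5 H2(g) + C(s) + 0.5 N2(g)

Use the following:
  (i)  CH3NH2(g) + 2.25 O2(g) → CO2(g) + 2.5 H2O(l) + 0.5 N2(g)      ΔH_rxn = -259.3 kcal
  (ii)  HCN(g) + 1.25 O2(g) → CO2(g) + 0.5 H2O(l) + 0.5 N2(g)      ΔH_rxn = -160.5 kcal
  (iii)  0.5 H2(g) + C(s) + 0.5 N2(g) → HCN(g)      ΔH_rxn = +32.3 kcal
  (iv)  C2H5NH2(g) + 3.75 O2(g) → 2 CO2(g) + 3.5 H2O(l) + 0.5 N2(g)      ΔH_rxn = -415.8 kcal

ΔH_rxn = -131.1 kcal

(i) as written: -259.3 kcal
(ii) reversed: +160.5 kcal
(iii) reversed: -32.3 kcal
(iv): not needed.
ΔH_rxn = (1)·(-259.3) + (-1)·(-160.5) + (-1)·(+32.3) = -131.1 kcal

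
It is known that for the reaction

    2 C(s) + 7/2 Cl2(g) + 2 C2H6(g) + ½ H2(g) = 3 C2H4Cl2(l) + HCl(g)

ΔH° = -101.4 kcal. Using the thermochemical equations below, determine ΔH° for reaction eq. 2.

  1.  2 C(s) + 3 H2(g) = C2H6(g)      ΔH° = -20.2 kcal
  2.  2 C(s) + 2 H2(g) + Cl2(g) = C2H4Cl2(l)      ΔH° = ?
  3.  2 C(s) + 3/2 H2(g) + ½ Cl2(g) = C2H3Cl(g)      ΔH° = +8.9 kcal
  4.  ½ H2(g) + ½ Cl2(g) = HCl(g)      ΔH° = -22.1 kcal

eq. 1 reversed and × 2: (-2)·(-20.2) = +40.4 kcal
eq. 2 × 3: contributes 3·x
eq. 3: not needed.
eq. 4 as written: -22.1 kcal
-101.4 = (+40.4) + (-22.1) + 3·x
x = (-101.4 − (+18.3)) / (3) = -39.9 kcal

ΔH° = -39.9 kcal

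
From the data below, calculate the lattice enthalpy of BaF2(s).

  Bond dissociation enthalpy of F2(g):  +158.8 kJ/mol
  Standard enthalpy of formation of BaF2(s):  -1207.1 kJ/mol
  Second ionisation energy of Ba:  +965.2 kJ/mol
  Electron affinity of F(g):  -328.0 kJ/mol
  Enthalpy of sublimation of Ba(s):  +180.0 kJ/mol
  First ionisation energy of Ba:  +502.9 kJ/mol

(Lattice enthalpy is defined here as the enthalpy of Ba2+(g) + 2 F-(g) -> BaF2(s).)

ΔHf° = 1·ΔHsub + 1·(ΣIE) + 1·D(F2) + 2·EA + U
-1207.1 = 1·(+180.0) + 1·(+1468.1) + 1·(+158.8) + 2·(-328.0) + U
U = -1207.1 − (+1150.9) = -2358.0 kJ/mol

U = -2358.0 kJ/mol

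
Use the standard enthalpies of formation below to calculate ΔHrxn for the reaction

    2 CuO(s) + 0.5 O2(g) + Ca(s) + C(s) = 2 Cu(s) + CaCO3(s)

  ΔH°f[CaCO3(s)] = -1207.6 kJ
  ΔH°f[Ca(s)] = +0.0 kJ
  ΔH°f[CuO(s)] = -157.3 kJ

ΔHrxn = -893.0 kJ

Products: 2·(+0.0) + 1·(-1207.6) = -1207.6
Reactants: 2·(-157.3) + 1/2·(+0.0) + 1·(+0.0) + 1·(+0.0) = -314.6
ΔHrxn = (-1207.6) − (-314.6) = -893.0 kJ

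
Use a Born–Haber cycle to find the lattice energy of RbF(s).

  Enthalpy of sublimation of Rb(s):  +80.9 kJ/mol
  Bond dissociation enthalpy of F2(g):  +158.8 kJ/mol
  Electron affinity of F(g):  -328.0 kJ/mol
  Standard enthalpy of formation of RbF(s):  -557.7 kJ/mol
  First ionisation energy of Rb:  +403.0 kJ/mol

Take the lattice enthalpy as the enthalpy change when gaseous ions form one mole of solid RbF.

ΔHf° = 1·ΔHsub + 1·(ΣIE) + 1/2·D(F2) + 1·EA + U
-557.7 = 1·(+80.9) + 1·(+403.0) + 1/2·(+158.8) + 1·(-328.0) + U
U = -557.7 − (+235.3) = -793.0 kJ/mol

U = -793.0 kJ/mol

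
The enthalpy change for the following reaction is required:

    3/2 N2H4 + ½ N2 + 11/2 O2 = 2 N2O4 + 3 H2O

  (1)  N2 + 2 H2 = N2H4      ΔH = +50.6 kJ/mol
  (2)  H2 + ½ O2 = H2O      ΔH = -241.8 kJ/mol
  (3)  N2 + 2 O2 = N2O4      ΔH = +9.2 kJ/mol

(1) reversed and × 3/2: (-3/2)·(+50.6) = -75.9 kJ/mol
(2) × 3: (3)·(-241.8) = -725.4 kJ/mol
(3) × 2: (2)·(+9.2) = +18.4 kJ/mol
ΔH = (-75.9) + (-725.4) + (+18.4) = -782.9 kJ/mol

ΔH = -782.9 kJ/mol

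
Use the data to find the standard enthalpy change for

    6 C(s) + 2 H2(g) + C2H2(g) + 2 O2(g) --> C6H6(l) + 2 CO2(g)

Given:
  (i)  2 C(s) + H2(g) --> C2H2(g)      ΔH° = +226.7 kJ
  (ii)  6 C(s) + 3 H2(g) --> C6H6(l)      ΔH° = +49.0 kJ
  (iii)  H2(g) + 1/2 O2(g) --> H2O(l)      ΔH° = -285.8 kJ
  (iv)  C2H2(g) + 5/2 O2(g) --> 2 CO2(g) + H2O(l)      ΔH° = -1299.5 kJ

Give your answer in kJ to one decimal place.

(i): not needed.
(ii) as written: +49.0 kJ
(iii) reversed: +285.8 kJ
(iv) as written: -1299.5 kJ
By Hess's law, ΔH° = (+49.0) + (+285.8) + (-1299.5) = -964.7 kJ

ΔH° = -964.7 kJ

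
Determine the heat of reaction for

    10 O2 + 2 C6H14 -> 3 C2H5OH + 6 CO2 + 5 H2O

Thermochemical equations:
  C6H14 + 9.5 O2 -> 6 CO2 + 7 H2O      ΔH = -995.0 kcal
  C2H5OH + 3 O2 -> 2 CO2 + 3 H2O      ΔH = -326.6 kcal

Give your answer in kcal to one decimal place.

ΔH = -1010.2 kcal

equation 1 × 2: (2)·(-995.0) = -1990.0 kcal
equation 2 reversed and × 3: (-3)·(-326.6) = +979.8 kcal
ΔH = (-1990.0) + (+979.8) = -1010.2 kcal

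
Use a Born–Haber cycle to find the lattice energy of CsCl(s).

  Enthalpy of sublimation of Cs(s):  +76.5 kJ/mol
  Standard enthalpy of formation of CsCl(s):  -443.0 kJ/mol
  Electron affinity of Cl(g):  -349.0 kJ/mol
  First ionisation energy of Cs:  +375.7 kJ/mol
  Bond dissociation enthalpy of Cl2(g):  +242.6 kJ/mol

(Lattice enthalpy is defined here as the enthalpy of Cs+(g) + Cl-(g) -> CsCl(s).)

U = -667.5 kJ/mol

ΔHf° = 1·ΔHsub + 1·(ΣIE) + 1/2·D(Cl2) + 1·EA + U
-443.0 = 1·(+76.5) + 1·(+375.7) + 1/2·(+242.6) + 1·(-349.0) + U
U = -443.0 − (+224.5) = -667.5 kJ/mol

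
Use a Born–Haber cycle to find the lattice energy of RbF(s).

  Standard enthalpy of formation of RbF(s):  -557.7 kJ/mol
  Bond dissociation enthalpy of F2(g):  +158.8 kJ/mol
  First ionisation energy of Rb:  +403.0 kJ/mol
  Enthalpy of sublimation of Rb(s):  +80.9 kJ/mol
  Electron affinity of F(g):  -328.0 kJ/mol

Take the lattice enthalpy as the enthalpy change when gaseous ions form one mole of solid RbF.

ΔHf° = 1·ΔHsub + 1·(ΣIE) + 1/2·D(F2) + 1·EA + U
-557.7 = 1·(+80.9) + 1·(+403.0) + 1/2·(+158.8) + 1·(-328.0) + U
U = -557.7 − (+235.3) = -793.0 kJ/mol

U = -793.0 kJ/mol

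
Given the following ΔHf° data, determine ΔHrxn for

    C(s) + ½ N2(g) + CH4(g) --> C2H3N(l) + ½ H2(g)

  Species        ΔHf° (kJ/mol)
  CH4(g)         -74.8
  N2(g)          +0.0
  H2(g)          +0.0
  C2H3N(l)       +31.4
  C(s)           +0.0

Products: 1·(+31.4) + 1/2·(+0.0) = +31.4
Reactants: 1·(+0.0) + 1/2·(+0.0) + 1·(-74.8) = -74.8
ΔHrxn = (+31.4) − (-74.8) = 106.2 kJ/mol

ΔHrxn = 106.2 kJ/mol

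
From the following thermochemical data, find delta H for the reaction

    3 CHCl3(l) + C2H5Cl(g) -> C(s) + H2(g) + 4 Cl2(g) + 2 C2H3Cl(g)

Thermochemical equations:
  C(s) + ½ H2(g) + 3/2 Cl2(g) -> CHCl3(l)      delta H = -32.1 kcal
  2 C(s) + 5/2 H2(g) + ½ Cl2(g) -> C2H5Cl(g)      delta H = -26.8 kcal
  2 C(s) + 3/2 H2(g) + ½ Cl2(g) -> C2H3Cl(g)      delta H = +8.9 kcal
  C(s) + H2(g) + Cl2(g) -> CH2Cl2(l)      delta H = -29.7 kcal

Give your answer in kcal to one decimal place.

equation 1 reversed and × 3: (-3)·(-32.1) = +96.3 kcal
equation 2 reversed: +26.8 kcal
equation 3 × 2: (2)·(+8.9) = +17.8 kcal
equation 4: not needed.
delta H = (+96.3) + (+26.8) + (+17.8) = 140.9 kcal

delta H = 140.9 kcal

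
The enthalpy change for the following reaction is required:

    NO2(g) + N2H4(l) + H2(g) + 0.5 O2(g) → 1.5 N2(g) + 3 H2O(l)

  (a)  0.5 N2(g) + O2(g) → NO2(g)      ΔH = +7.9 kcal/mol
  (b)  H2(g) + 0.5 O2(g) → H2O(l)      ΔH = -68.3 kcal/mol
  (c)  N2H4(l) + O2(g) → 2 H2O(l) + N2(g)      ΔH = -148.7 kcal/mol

(a) reversed (NO2(g) must end up as a reactant): -7.9 kcal/mol
(b) as written (H2(g) already on the reactant side): -68.3 kcal/mol
(c) as written (N2H4(l) already on the reactant side): -148.7 kcal/mol
ΔH = (-1)·(+7.9) + (1)·(-68.3) + (1)·(-148.7) = -224.9 kcal/mol

ΔH = -224.9 kcal/mol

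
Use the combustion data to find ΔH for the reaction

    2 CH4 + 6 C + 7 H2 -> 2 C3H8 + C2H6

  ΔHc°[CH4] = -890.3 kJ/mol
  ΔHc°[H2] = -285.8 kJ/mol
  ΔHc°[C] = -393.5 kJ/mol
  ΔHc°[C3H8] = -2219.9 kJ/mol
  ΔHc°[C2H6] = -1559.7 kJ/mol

Using ΔH = Σ nΔHc°(reactants) − Σ nΔHc°(products):
= [2·(-890.3) + 6·(-393.5) + 7·(-285.8)] − [2·(-2219.9) + 1·(-1559.7)]
= -142.7 kJ/mol

ΔH = -142.7 kJ/mol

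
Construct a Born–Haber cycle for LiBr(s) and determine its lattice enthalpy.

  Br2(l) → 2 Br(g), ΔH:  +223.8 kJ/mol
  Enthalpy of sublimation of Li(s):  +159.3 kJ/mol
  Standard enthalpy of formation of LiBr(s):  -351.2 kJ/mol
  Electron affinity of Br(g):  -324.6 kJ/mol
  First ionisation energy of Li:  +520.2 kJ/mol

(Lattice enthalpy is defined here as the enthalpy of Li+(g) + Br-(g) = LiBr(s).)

ΔHf° = 1·ΔHsub + 1·(ΣIE) + 1/2·D(Br2) + 1·EA + U
-351.2 = 1·(+159.3) + 1·(+520.2) + 1/2·(+223.8) + 1·(-324.6) + U
U = -351.2 − (+466.8) = -818.0 kJ/mol

U = -818.0 kJ/mol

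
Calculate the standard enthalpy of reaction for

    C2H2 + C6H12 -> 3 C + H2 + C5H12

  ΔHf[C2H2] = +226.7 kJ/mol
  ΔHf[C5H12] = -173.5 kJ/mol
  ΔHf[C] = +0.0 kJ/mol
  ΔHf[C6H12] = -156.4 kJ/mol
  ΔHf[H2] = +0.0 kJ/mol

Products: 3·(+0.0) + 1·(+0.0) + 1·(-173.5) = -173.5
Reactants: 1·(+226.7) + 1·(-156.4) = +70.3
ΔHrxn = (-173.5) − (+70.3) = -243.8 kJ/mol

ΔHrxn = -243.8 kJ/mol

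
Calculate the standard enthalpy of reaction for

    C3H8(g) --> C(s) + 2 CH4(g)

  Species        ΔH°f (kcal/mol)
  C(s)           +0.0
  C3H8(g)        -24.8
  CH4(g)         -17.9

Products: 1·(+0.0) + 2·(-17.9) = -35.8
Reactants: 1·(-24.8) = -24.8
ΔH_rxn = (-35.8) − (-24.8) = -11.0 kcal/mol

ΔH_rxn = -11.0 kcal/mol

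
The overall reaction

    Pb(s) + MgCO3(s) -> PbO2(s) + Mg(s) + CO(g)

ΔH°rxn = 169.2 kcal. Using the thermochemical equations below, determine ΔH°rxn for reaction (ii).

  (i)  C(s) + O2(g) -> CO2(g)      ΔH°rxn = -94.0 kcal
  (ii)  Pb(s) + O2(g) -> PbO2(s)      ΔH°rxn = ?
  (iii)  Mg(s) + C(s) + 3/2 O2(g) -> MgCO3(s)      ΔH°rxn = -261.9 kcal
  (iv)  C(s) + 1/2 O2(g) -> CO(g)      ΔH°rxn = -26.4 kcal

ΔH°rxn = -66.3 kcal

(i): not needed (CO2(g) appears nowhere else).
(ii) as written (PbO2(s) already on the product side): contributes x
(iii) reversed (reverse to put MgCO3(s) on the reactant side): +261.9 kcal
(iv) as written (CO(g) already on the product side): -26.4 kcal
+169.2 = (+261.9) + (-26.4) + x
x = (+169.2 − (+235.5)) / (1) = -66.3 kcal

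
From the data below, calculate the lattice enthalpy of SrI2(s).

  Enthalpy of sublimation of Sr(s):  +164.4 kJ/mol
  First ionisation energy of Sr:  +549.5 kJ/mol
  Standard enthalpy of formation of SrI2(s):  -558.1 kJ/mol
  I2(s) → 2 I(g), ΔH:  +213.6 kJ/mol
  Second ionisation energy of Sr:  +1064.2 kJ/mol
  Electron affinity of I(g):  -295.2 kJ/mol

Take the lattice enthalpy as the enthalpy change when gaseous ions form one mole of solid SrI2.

ΔHf° = 1·ΔHsub + 1·(ΣIE) + 1·D(I2) + 2·EA + U
-558.1 = 1·(+164.4) + 1·(+1613.7) + 1·(+213.6) + 2·(-295.2) + U
U = -558.1 − (+1401.3) = -1959.4 kJ/mol

U = -1959.4 kJ/mol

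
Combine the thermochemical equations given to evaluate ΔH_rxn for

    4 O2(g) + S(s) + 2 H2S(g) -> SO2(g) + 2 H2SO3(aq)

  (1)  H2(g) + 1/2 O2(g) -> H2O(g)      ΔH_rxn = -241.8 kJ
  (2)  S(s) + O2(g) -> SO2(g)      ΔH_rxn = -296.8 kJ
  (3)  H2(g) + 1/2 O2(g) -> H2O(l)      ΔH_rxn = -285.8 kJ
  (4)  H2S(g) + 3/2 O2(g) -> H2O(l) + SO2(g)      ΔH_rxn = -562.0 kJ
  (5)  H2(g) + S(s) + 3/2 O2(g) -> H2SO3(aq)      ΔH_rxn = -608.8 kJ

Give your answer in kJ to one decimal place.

ΔH_rxn = -1473.2 kJ

(1): not needed (H2O(g) appears nowhere else).
(2) reversed: +296.8 kJ
(3) reversed and × 2: (-2)·(-285.8) = +571.6 kJ
(4) × 2 (×2 to match 2 H2S(g) in the target): (2)·(-562.0) = -1124.0 kJ
(5) × 2 (×2 to match 2 H2SO3(aq) in the target): (2)·(-608.8) = -1217.6 kJ
ΔH_rxn = (+296.8) + (+571.6) + (-1124.0) + (-1217.6) = -1473.2 kJ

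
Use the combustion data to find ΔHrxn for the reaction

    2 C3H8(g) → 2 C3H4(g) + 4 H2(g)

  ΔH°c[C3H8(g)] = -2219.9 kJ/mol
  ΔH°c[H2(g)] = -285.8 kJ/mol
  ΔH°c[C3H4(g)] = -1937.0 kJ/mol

ΔHrxn = 577.4 kJ/mol

Using ΔH = Σ nΔHc°(reactants) − Σ nΔHc°(products):
= [2·(-2219.9)] − [2·(-1937.0) + 4·(-285.8)]
= 577.4 kJ/mol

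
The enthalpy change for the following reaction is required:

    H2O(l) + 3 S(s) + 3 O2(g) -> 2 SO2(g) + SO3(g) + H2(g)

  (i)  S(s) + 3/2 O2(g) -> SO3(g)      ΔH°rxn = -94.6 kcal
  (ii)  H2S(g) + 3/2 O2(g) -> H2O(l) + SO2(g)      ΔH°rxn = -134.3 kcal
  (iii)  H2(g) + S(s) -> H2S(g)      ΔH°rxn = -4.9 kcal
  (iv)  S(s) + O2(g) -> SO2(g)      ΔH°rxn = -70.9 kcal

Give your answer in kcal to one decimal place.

ΔH°rxn = -168.1 kcal

(i) as written (SO3(g) already on the product side): -94.6 kcal
(ii) reversed (reverse to put H2O(l) on the reactant side): +134.3 kcal
(iii) reversed (H2(g) must end up as a product): +4.9 kcal
(iv) × 3: (3)·(-70.9) = -212.7 kcal
Summing the manipulated equations, ΔH°rxn = (1)·(-94.6) + (-1)·(-134.3) + (-1)·(-4.9) + (3)·(-70.9) = -168.1 kcal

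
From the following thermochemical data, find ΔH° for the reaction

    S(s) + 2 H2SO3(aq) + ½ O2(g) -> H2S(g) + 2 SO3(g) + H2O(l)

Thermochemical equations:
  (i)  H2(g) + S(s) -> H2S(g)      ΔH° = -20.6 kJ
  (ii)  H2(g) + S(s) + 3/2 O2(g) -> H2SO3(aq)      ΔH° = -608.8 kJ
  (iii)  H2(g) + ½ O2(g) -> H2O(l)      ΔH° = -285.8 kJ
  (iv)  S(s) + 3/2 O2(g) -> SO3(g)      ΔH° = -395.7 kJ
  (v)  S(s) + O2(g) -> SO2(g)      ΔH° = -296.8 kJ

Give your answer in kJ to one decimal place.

ΔH° = 119.8 kJ

(i) as written (H2S(g) already on the product side): -20.6 kJ
(ii) reversed and × 2 (H2SO3(aq) must end up as a reactant; scale by 2 for the 2 H2SO3(aq)): (-2)·(-608.8) = +1217.6 kJ
(iii) as written (H2O(l) already on the product side): -285.8 kJ
(iv) × 2 (×2 to match 2 SO3(g) in the target): (2)·(-395.7) = -791.4 kJ
(v): not needed (SO2(g) appears nowhere else).
Since enthalpy is a state function, ΔH° = (-20.6) + (+1217.6) + (-285.8) + (-791.4) = 119.8 kJ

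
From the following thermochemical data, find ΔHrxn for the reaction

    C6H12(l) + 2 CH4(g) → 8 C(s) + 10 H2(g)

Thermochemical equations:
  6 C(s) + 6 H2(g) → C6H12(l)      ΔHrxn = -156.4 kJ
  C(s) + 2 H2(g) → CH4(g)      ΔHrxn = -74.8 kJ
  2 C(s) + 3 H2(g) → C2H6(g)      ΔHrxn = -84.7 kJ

equation 1 reversed: +156.4 kJ
equation 2 reversed and × 2: (-2)·(-74.8) = +149.6 kJ
equation 3: not needed.
By Hess's law, ΔHrxn = (+156.4) + (+149.6) = 306.0 kJ

ΔHrxn = 306.0 kJ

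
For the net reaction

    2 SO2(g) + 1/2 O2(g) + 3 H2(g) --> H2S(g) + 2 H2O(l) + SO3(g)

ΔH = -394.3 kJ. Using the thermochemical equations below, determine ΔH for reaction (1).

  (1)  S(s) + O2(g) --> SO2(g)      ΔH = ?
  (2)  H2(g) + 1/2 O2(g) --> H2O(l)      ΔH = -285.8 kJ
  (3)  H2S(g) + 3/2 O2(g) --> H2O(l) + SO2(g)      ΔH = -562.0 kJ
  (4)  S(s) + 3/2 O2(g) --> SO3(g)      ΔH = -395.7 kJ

ΔH = -296.8 kJ

(1) reversed: contributes −x
(2) × 3: (3)·(-285.8) = -857.4 kJ
(3) reversed: +562.0 kJ
(4) as written: -395.7 kJ
-394.3 = (-857.4) + (+562.0) + (-395.7) − x
x = (-394.3 − (-691.1)) / (-1) = -296.8 kJ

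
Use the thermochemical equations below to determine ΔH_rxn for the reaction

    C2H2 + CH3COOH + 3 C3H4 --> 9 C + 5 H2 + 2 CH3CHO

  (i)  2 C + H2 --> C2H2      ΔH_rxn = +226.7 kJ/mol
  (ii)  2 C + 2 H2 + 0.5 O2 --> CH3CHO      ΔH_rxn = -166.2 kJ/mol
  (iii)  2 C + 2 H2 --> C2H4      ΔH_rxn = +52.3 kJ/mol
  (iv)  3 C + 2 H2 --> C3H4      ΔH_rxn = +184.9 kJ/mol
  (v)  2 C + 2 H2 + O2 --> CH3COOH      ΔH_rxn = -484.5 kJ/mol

ΔH_rxn = -629.3 kJ/mol

(i) reversed: -226.7 kJ/mol
(ii) × 2: (2)·(-166.2) = -332.4 kJ/mol
(iii): not needed.
(iv) reversed and × 3: (-3)·(+184.9) = -554.7 kJ/mol
(v) reversed: +484.5 kJ/mol
Summing the manipulated equations, ΔH_rxn = (-1)·(+226.7) + (2)·(-166.2) + (-3)·(+184.9) + (-1)·(-484.5) = -629.3 kJ/mol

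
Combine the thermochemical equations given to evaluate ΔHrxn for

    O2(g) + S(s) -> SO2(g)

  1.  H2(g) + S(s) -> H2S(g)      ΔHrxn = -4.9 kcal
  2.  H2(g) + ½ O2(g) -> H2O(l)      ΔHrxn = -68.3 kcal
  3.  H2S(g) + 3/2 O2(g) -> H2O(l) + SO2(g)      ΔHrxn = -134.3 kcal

ΔHrxn = -70.9 kcal

eq. 1 as written: -4.9 kcal
eq. 2 reversed: +68.3 kcal
eq. 3 as written: -134.3 kcal
Combining the equations, ΔHrxn = (1)·(-4.9) + (-1)·(-68.3) + (1)·(-134.3) = -70.9 kcal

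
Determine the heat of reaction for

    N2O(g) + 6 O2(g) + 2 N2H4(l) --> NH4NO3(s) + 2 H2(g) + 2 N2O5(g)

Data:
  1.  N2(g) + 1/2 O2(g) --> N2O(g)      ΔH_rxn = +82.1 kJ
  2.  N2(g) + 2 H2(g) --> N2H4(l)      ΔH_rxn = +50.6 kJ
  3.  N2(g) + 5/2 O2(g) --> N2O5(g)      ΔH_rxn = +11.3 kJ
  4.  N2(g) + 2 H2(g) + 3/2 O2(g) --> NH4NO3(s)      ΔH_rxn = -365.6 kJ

ΔH_rxn = -526.3 kJ

eq. 1 reversed (reverse to put N2O(g) on the reactant side): -82.1 kJ
eq. 2 reversed and × 2 (N2H4(l) must end up as a reactant; scale by 2 for the 2 N2H4(l)): (-2)·(+50.6) = -101.2 kJ
eq. 3 × 2 (×2 to match 2 N2O5(g) in the target): (2)·(+11.3) = +22.6 kJ
eq. 4 as written (NH4NO3(s) already on the product side): -365.6 kJ
Combining the equations, ΔH_rxn = (-82.1) + (-101.2) + (+22.6) + (-365.6) = -526.3 kJ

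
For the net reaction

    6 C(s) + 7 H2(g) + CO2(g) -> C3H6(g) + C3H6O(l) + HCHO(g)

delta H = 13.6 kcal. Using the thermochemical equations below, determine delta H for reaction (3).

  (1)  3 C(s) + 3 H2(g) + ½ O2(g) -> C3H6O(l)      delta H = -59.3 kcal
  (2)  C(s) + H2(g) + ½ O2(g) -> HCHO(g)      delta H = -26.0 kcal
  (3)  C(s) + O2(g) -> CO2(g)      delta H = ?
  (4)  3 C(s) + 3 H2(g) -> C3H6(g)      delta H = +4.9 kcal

(1) as written: -59.3 kcal
(2) as written: -26.0 kcal
(3) reversed: contributes −x
(4) as written: +4.9 kcal
+13.6 = (-59.3) + (-26.0) + (+4.9) − x
x = (+13.6 − (-80.4)) / (-1) = -94.0 kcal

delta H = -94.0 kcal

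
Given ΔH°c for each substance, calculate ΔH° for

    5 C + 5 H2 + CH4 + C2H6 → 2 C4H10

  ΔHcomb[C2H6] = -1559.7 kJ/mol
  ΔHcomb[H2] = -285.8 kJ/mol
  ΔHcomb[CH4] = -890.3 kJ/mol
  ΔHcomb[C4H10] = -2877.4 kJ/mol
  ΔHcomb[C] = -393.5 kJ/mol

Using ΔH = Σ nΔHc°(reactants) − Σ nΔHc°(products):
= [5·(-393.5) + 5·(-285.8) + 1·(-890.3) + 1·(-1559.7)] − [2·(-2877.4)]
= -91.7 kJ/mol

ΔH° = -91.7 kJ/mol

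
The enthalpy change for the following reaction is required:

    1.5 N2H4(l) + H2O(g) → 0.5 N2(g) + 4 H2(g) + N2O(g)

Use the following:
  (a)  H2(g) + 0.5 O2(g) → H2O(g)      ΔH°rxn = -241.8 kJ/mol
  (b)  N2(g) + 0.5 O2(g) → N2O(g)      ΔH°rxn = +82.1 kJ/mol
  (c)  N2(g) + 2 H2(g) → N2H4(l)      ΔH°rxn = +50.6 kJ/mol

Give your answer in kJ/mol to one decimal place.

(a) reversed (reverse to put H2O(g) on the reactant side): +241.8 kJ/mol
(b) as written (N2O(g) already on the product side): +82.1 kJ/mol
(c) reversed and × 3/2 (N2H4(l) must end up as a reactant; scale by 3/2 for the 3/2 N2H4(l)): (-3/2)·(+50.6) = -75.9 kJ/mol
Combining the equations, ΔH°rxn = (-1)·(-241.8) + (1)·(+82.1) + (-3/2)·(+50.6) = 248.0 kJ/mol

ΔH°rxn = 248.0 kJ/mol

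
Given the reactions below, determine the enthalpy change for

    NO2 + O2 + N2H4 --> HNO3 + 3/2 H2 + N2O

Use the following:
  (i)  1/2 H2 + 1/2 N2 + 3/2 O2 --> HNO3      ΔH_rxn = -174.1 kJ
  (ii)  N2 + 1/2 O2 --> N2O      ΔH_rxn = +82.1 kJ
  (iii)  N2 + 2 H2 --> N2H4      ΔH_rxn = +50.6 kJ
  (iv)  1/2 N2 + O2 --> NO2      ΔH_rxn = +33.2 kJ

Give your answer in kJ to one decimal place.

(i) as written (HNO3 already on the product side): -174.1 kJ
(ii) as written (N2O already on the product side): +82.1 kJ
(iii) reversed (reverse to put N2H4 on the reactant side): -50.6 kJ
(iv) reversed (reverse to put NO2 on the reactant side): -33.2 kJ
By Hess's law, ΔH_rxn = (1)·(-174.1) + (1)·(+82.1) + (-1)·(+50.6) + (-1)·(+33.2) = -175.8 kJ

ΔH_rxn = -175.8 kJ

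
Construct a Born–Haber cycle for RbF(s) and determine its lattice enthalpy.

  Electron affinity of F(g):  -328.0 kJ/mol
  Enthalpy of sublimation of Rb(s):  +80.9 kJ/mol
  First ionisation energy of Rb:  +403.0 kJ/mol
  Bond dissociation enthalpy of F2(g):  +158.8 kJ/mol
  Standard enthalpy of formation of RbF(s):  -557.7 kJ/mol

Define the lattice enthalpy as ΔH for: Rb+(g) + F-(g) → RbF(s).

ΔHf° = 1·ΔHsub + 1·(ΣIE) + 1/2·D(F2) + 1·EA + U
-557.7 = 1·(+80.9) + 1·(+403.0) + 1/2·(+158.8) + 1·(-328.0) + U
U = -557.7 − (+235.3) = -793.0 kJ/mol

U = -793.0 kJ/mol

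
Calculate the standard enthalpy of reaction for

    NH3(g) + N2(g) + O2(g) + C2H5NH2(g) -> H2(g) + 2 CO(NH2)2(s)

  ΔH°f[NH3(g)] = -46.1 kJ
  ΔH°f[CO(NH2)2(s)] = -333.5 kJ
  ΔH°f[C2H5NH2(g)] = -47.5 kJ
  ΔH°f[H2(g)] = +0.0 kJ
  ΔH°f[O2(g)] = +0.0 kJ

ΔH° = -573.4 kJ

ΔH°rxn = Σ nΔHf°(products) − Σ nΔHf°(reactants).
Products: 1·(+0.0) + 2·(-333.5) = -667.0
Reactants: 1·(-46.1) + 1·(+0.0) + 1·(+0.0) + 1·(-47.5) = -93.6
ΔH° = (-667.0) − (-93.6) = -573.4 kJ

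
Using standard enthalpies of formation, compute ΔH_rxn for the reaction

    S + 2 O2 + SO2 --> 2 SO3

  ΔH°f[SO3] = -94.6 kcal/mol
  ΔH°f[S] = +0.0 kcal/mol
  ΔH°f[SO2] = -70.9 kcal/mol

Products: 2·(-94.6) = -189.2
Reactants: 1·(+0.0) + 2·(+0.0) + 1·(-70.9) = -70.9
ΔH_rxn = (-189.2) − (-70.9) = -118.3 kcal/mol

ΔH_rxn = -118.3 kcal/mol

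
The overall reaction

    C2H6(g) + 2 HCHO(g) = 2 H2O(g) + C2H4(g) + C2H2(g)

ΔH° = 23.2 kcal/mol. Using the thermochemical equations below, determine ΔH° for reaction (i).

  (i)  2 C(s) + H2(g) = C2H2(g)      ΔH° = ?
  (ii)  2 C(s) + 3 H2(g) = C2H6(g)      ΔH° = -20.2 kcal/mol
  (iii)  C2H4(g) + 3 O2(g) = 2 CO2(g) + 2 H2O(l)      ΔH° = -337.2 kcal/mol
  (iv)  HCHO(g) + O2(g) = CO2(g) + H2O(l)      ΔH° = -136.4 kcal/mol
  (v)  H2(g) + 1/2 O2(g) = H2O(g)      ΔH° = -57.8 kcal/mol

ΔH° = 54.2 kcal/mol

(i) as written (C2H2(g) already on the product side): contributes x
(ii) reversed (reverse to put C2H6(g) on the reactant side): +20.2 kcal/mol
(iii) reversed (C2H4(g) must end up as a product): +337.2 kcal/mol
(iv) × 2 (scale by 2 for the 2 HCHO(g)): (2)·(-136.4) = -272.8 kcal/mol
(v) × 2 (×2 to match 2 H2O(g) in the target): (2)·(-57.8) = -115.6 kcal/mol
+23.2 = (+20.2) + (+337.2) + (-272.8) + (-115.6) + x
x = (+23.2 − (-31.0)) / (1) = 54.2 kcal/mol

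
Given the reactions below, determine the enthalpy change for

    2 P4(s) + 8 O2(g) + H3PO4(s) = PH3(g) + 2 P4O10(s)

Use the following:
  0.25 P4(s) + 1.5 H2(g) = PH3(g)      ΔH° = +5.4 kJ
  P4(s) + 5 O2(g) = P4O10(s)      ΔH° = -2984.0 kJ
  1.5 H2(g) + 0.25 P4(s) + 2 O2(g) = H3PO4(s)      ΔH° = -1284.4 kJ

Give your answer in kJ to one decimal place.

equation 1 as written (PH3(g) already on the product side): +5.4 kJ
equation 2 × 2 (scale by 2 for the 2 P4O10(s)): (2)·(-2984.0) = -5968.0 kJ
equation 3 reversed (H3PO4(s) must end up as a reactant): +1284.4 kJ
Summing the manipulated equations, ΔH° = (1)·(+5.4) + (2)·(-2984.0) + (-1)·(-1284.4) = -4678.2 kJ

ΔH° = -4678.2 kJ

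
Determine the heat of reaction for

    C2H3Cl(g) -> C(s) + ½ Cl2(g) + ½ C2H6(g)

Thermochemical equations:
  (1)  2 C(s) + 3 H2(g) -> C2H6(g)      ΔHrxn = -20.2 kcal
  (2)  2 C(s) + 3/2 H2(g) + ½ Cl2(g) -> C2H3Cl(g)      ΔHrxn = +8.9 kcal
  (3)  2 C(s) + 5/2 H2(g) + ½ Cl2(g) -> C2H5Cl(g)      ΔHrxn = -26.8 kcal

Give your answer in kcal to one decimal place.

ΔHrxn = -19.0 kcal

(1) × 1/2: (1/2)·(-20.2) = -10.1 kcal
(2) reversed: -8.9 kcal
(3): not needed.
ΔHrxn = (-10.1) + (-8.9) = -19.0 kcal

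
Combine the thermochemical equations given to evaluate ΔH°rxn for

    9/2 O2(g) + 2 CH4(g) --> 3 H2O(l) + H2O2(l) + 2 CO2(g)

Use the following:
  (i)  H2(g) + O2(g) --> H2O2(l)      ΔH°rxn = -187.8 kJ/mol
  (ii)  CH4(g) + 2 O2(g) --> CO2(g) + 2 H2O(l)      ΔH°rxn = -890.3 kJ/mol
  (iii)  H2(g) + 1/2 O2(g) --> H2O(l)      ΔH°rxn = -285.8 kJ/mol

ΔH°rxn = -1682.6 kJ/mol

(i) as written: -187.8 kJ/mol
(ii) × 2: (2)·(-890.3) = -1780.6 kJ/mol
(iii) reversed: +285.8 kJ/mol
ΔH°rxn = (-187.8) + (-1780.6) + (+285.8) = -1682.6 kJ/mol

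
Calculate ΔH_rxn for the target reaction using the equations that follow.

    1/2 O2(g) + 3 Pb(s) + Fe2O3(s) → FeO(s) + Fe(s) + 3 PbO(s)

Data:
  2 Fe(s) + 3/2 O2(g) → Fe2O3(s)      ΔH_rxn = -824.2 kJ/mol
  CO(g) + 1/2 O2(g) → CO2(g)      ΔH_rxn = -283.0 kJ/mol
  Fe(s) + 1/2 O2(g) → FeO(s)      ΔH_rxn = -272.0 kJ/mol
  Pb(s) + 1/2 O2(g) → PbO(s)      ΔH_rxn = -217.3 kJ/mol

equation 1 reversed (reverse to put Fe2O3(s) on the reactant side): +824.2 kJ/mol
equation 2: not needed (CO2(g) appears nowhere else).
equation 3 as written (FeO(s) already on the product side): -272.0 kJ/mol
equation 4 × 3 (×3 to match 3 PbO(s) in the target): (3)·(-217.3) = -651.9 kJ/mol
ΔH_rxn = (+824.2) + (-272.0) + (-651.9) = -99.7 kJ/mol

ΔH_rxn = -99.7 kJ/mol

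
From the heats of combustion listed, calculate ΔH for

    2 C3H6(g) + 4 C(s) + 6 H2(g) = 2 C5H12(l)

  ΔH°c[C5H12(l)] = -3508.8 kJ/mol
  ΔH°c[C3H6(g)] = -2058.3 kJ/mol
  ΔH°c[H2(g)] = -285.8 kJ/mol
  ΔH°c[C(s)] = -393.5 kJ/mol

Using ΔH = Σ nΔHc°(reactants) − Σ nΔHc°(products):
= [2·(-2058.3) + 4·(-393.5) + 6·(-285.8)] − [2·(-3508.8)]
= -387.8 kJ/mol

ΔH = -387.8 kJ/mol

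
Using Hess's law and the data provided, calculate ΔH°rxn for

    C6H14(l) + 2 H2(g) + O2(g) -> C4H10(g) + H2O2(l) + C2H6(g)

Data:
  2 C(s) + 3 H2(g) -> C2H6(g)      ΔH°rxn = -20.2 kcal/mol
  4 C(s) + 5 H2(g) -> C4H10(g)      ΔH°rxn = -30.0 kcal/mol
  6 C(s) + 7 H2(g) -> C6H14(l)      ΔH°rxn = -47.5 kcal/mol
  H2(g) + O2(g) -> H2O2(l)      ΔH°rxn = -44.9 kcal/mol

equation 1 as written (C2H6(g) already on the product side): -20.2 kcal/mol
equation 2 as written (C4H10(g) already on the product side): -30.0 kcal/mol
equation 3 reversed (reverse to put C6H14(l) on the reactant side): +47.5 kcal/mol
equation 4 as written (H2O2(l) already on the product side): -44.9 kcal/mol
Combining the equations, ΔH°rxn = (-20.2) + (-30.0) + (+47.5) + (-44.9) = -47.6 kcal/mol

ΔH°rxn = -47.6 kcal/mol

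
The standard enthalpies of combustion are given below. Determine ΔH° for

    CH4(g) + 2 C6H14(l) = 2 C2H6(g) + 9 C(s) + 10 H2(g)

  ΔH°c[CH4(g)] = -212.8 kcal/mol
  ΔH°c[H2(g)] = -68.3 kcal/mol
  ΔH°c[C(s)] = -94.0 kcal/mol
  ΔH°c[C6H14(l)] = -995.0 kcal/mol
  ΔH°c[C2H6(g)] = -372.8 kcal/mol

ΔH° = 71.8 kcal/mol

Using ΔH = Σ nΔHc°(reactants) − Σ nΔHc°(products):
= [1·(-212.8) + 2·(-995.0)] − [2·(-372.8) + 9·(-94.0) + 10·(-68.3)]
= 71.8 kcal/mol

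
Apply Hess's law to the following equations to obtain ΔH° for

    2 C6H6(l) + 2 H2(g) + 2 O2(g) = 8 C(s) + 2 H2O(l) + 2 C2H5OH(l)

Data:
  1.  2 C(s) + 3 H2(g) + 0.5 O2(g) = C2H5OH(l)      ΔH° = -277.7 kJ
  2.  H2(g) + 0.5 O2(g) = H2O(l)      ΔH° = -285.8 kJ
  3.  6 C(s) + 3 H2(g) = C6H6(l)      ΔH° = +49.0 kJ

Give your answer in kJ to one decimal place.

eq. 1 × 2 (×2 to match 2 C2H5OH(l) in the target): (2)·(-277.7) = -555.4 kJ
eq. 2 × 2 (scale by 2 for the 2 H2O(l)): (2)·(-285.8) = -571.6 kJ
eq. 3 reversed and × 2 (C6H6(l) must end up as a reactant; scale by 2 for the 2 C6H6(l)): (-2)·(+49.0) = -98.0 kJ
Summing the manipulated equations, ΔH° = (2)·(-277.7) + (2)·(-285.8) + (-2)·(+49.0) = -1225.0 kJ

ΔH° = -1225.0 kJ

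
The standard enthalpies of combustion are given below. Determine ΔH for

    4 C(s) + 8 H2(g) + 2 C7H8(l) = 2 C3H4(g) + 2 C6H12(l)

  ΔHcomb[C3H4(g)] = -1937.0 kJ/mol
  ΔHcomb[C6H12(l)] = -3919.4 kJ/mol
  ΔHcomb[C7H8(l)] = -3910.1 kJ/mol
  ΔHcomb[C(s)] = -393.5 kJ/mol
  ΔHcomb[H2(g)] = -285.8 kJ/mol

ΔH = 32.2 kJ/mol

Using ΔH = Σ nΔHc°(reactants) − Σ nΔHc°(products):
= [4·(-393.5) + 8·(-285.8) + 2·(-3910.1)] − [2·(-1937.0) + 2·(-3919.4)]
= 32.2 kJ/mol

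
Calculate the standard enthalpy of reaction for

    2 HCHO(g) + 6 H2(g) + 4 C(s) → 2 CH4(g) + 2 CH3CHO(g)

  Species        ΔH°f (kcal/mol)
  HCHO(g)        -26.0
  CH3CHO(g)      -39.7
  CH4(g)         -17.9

Products: 2·(-17.9) + 2·(-39.7) = -115.2
Reactants: 2·(-26.0) + 6·(+0.0) + 4·(+0.0) = -52.0
ΔH°rxn = (-115.2) − (-52.0) = -63.2 kcal/mol

ΔH°rxn = -63.2 kcal/mol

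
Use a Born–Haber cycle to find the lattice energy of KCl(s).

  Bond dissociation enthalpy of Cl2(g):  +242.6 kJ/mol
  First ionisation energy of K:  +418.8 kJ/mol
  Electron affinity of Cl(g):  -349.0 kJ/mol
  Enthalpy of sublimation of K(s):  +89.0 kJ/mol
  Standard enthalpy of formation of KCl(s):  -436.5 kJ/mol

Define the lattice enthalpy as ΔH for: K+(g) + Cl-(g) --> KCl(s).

ΔHf° = 1·ΔHsub + 1·(ΣIE) + 1/2·D(Cl2) + 1·EA + U
-436.5 = 1·(+89.0) + 1·(+418.8) + 1/2·(+242.6) + 1·(-349.0) + U
U = -436.5 − (+280.1) = -716.6 kJ/mol

U = -716.6 kJ/mol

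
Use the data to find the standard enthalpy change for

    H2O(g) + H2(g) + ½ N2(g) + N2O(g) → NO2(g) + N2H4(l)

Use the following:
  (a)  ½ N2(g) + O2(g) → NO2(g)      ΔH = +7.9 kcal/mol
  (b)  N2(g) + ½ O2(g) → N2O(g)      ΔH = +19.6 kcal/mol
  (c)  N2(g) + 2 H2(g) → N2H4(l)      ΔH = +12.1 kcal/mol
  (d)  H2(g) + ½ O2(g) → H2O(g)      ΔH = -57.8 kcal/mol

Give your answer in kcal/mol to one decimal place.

(a) as written (NO2(g) already on the product side): +7.9 kcal/mol
(b) reversed (N2O(g) must end up as a reactant): -19.6 kcal/mol
(c) as written (N2H4(l) already on the product side): +12.1 kcal/mol
(d) reversed (H2O(g) must end up as a reactant): +57.8 kcal/mol
By Hess's law, ΔH = (+7.9) + (-19.6) + (+12.1) + (+57.8) = 58.2 kcal/mol

ΔH = 58.2 kcal/mol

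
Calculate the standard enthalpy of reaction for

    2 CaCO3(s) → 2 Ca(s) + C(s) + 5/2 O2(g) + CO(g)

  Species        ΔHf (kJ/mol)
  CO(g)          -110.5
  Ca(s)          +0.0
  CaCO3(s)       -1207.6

ΔH_rxn = 2304.7 kJ/mol

Products: 2·(+0.0) + 1·(+0.0) + 5/2·(+0.0) + 1·(-110.5) = -110.5
Reactants: 2·(-1207.6) = -2415.2
ΔH_rxn = (-110.5) − (-2415.2) = 2304.7 kJ/mol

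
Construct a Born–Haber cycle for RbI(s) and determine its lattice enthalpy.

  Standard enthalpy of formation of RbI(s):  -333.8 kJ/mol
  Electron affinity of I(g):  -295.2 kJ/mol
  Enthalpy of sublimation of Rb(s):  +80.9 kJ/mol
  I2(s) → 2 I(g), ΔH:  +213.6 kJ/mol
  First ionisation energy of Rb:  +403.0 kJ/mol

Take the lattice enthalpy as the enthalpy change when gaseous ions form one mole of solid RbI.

ΔHf° = 1·ΔHsub + 1·(ΣIE) + 1/2·D(I2) + 1·EA + U
-333.8 = 1·(+80.9) + 1·(+403.0) + 1/2·(+213.6) + 1·(-295.2) + U
U = -333.8 − (+295.5) = -629.3 kJ/mol

U = -629.3 kJ/mol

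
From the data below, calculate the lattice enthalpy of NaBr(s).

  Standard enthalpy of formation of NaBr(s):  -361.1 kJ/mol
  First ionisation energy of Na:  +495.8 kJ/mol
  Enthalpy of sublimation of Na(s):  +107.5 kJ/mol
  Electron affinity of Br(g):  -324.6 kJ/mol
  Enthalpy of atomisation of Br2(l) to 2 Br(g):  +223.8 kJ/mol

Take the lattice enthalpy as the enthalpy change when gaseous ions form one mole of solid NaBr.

ΔHf° = 1·ΔHsub + 1·(ΣIE) + 1/2·D(Br2) + 1·EA + U
-361.1 = 1·(+107.5) + 1·(+495.8) + 1/2·(+223.8) + 1·(-324.6) + U
U = -361.1 − (+390.6) = -751.7 kJ/mol

U = -751.7 kJ/mol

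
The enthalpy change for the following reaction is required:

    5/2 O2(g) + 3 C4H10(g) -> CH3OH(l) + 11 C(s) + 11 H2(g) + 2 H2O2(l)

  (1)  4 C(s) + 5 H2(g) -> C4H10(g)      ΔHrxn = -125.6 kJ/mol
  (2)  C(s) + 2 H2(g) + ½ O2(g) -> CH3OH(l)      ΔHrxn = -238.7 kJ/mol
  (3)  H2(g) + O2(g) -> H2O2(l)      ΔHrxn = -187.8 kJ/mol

ΔHrxn = -237.5 kJ/mol

(1) reversed and × 3 (reverse to put C4H10(g) on the reactant side; ×3 to match 3 C4H10(g) in the target): (-3)·(-125.6) = +376.8 kJ/mol
(2) as written (CH3OH(l) already on the product side): -238.7 kJ/mol
(3) × 2 (scale by 2 for the 2 H2O2(l)): (2)·(-187.8) = -375.6 kJ/mol
ΔHrxn = (-3)·(-125.6) + (1)·(-238.7) + (2)·(-187.8) = -237.5 kJ/mol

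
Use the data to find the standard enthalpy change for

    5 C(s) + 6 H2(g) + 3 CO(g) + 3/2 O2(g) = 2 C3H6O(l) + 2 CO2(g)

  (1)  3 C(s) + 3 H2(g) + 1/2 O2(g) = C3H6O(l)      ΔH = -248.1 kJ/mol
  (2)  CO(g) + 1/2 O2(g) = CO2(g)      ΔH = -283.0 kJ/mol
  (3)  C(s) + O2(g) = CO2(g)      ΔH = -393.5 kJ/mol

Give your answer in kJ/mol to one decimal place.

ΔH = -951.7 kJ/mol

(1) × 2: (2)·(-248.1) = -496.2 kJ/mol
(2) × 3: (3)·(-283.0) = -849.0 kJ/mol
(3) reversed: +393.5 kJ/mol
ΔH = (-496.2) + (-849.0) + (+393.5) = -951.7 kJ/mol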